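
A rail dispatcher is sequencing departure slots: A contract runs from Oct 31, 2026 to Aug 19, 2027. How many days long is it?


Start date: 2026-10-31
End date: 2027-08-19
Oct 2026: +1 days
Nov 2026: +30 days
Dec 2026: +31 days
... (8 more months)
Total: 292 days

292


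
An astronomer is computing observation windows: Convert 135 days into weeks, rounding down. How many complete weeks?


Total days: 135
Days per week: 7
Division: 135 / 7 = 19 remainder 2
Complete weeks: 19
Remaining days: 2

19


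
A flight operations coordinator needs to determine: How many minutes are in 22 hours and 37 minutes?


Hours: 22
Extra minutes: 37
Minutes per hour: 60
Hours to minutes: 22 x 60 = 1320
Total: 1320 + 37 = 1357

1357


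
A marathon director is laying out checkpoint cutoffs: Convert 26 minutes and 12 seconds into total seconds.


Minutes: 26
Seconds: 12
Convert minutes to seconds: 26 x 60 = 1560
Add remaining seconds: 1560 + 12 = 1572

1572


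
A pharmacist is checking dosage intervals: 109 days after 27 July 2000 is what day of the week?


Start: 2000-07-27 (Thursday)
Step 1 - find target date: add 109 days
  2000-07-27 + 109 days = 2000-11-13
Step 2 - day of week:
  109 mod 7 = 4
  Thursday + 4 days -> Monday
Result: Monday (2000-11-13)

Monday


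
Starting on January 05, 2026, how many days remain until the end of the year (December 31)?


Start: January 05, 2026
End: December 31, 2026
Days left in January: 26
February: 28
March: 31
April: 30
May: 31
... plus remaining months
Sum of remaining months: 334
Total: 26 + 334 = 360

360


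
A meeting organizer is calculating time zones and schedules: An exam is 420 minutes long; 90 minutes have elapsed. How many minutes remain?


Total budget: 420 minutes
Time used: 90 minutes
Remaining: 420 - 90 = 330 minutes
Percent used: 21.4%
Percent remaining: 78.6%

330


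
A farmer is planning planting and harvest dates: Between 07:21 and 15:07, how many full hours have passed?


Start: 07:21
End: 15:07
Hour difference: 15 - 7 = 8 hours
Minute difference: 7 - 21 = -14 minutes
Total minutes: 466
Complete hours: 466 / 60 = 7 (remainder 46)

7


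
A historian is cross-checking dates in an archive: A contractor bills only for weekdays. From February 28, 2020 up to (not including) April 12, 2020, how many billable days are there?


Start: 2020-02-28 (Friday)
End (exclusive): 2020-04-12 (Sunday)
Total calendar days: 44
Full weeks: 44 // 7 = 6 -> 30 weekdays
Remaining 2 days starting on Friday:
  Fri(w), Sat(-) -> 1 weekdays
Total business days: 30 + 1 = 31

31


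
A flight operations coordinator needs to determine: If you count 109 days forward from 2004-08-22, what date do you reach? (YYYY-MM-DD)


Start: 2004-08-22
Adding 109 days
Days remaining in August: 9
After August: 100 days still to add
September 2004: 30 days, 70 remaining
October 2004: 31 days, 39 remaining
November 2004: 30 days, 9 remaining
December 2004 has 31 days, need 9
Result: 2004-12-09

2004-12-09


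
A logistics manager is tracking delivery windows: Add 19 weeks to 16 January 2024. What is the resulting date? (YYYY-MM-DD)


Start: 2024-01-16
Weeks to add: 19
Convert to days: 19 x 7 = 133 days
Add 133 days to 2024-01-16
Result: 2024-05-28

2024-05-28


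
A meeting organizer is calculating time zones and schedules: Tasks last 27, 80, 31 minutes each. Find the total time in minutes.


Durations: 27, 80, 31
Running sum: 27
+ 80 = 107
+ 31 = 138
Total duration: 138 minutes
That is 2 hours and 18 minutes

138


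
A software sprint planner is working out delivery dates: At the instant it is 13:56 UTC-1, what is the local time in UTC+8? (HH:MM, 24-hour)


Local time: 13:56 at UTC-1 (offset -1h)
Target zone: UTC+8 (offset 8h)
Difference: 8 - (-1) = 9 hours
Calculation: 13 + (9) = 22
Result: 22:56

22:56


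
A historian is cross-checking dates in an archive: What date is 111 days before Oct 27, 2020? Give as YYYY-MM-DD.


Start: 2020-10-27
Subtracting 111 days
Days already passed in October: 27
After going back through October: 84 more days to subtract
September 2020: 30 days, 54 remaining
August 2020: 31 days, 23 remaining
July 2020 has 31 days, need 23
Result: 2020-07-08

2020-07-08


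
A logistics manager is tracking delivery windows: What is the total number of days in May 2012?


Month: May
Year: 2012
May is a 31-day month
Total: 31 days

31


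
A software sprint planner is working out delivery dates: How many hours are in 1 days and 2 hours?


Days: 1
Extra hours: 2
Hours per day: 24
Days to hours: 1 x 24 = 24
Total: 24 + 2 = 26

26


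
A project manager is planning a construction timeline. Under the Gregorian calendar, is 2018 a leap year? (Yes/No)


Year: 2018
Divisible by 4? 2018 / 4 = 504.5 -> No
Not divisible by 4, so NOT a leap year

No


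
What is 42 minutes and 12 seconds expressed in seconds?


Minutes: 42
Extra seconds: 12
Seconds per minute: 60
Minutes to seconds: 42 x 60 = 2520
Total: 2520 + 12 = 2532

2532


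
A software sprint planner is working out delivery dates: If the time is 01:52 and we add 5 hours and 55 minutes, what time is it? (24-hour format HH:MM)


Start time: 01:52
Adding: 5 hours 55 minutes
Minutes: 52 + 55 = 107
Minute overflow: 107 >= 60, so carry 1 hour, minutes = 47
Hours: 1 + 5 + 1 = 7
Result: 07:47

07:47


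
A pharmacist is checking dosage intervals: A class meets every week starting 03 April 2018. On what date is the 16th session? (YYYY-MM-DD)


First occurrence: 2018-04-03 (occurrence 1)
Each occurrence is 7 days after the previous.
Occurrence 16 is 15 weeks after the first.
15 weeks = 105 days
2018-04-03 + 105 days = 2018-07-17

2018-07-17


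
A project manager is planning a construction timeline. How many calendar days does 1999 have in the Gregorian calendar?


Year: 1999
Check leap year rules:
Divisible by 4? No
1999 is not a leap year
Days: 365

365


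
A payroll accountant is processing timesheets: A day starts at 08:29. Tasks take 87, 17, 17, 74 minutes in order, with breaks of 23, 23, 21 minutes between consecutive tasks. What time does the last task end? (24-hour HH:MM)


Start: 08:29 = 509 min from midnight
  after task 1 (87 min): 09:56
  after break (23 min): 10:19
  after task 2 (17 min): 10:36
  after break (23 min): 10:59
  after task 3 (17 min): 11:16
  after break (21 min): 11:37
  after task 4 (74 min): 12:51
Total elapsed: 262 minutes
End time: 12:51

12:51


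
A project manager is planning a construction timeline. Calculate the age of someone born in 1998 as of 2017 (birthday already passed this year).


Birth year: 1998
Current year: 2017
Age = current year - birth year
Age = 2017 - 1998 = 19

19


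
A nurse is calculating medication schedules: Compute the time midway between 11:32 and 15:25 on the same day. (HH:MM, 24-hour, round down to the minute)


Start time: 11:32 = 692 minutes from midnight
End time: 15:25 = 925 minutes from midnight
Sum: 692 + 925 = 1617
Midpoint: 1617 / 2 = 808 minutes
Convert: 808 / 60 = 13 hours, 28 minutes
Result: 13:28

13:28


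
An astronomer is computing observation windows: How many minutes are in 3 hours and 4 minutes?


Hours: 3
Minutes: 4
Convert hours to minutes: 3 x 60 = 180
Add remaining minutes: 180 + 4 = 184

184


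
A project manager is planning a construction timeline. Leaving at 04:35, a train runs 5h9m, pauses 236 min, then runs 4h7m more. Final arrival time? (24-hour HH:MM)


Depart: 04:35
Leg 1: +309 min -> 09:44
Layover: +236 min -> 13:40
Leg 2: +247 min -> 17:47
Total travel: 792 minutes = 13h 12m
Arrival: 17:47

17:47


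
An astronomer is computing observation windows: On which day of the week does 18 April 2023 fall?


Date: 2023-04-18
January 1, 2023 is a Sunday
Day of year: 108
Offset from Jan 1: 107 days
107 mod 7 = 2
Result: Tuesday

Tuesday


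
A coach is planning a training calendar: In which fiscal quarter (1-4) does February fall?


Month: February (month 2)
Q1: January-March (months 1-3)
Q2: April-June (months 4-6)
Q3: July-September (months 7-9)
Q4: October-December (months 10-12)
Month 2 falls in Q1

1


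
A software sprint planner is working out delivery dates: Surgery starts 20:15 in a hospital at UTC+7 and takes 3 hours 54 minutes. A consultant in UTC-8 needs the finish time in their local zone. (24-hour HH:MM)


Start: 20:15 in UTC+7
Step 1 - add duration:
  minutes: 15 + 54 = 69 (carry 1h)
  hours: 20 + 3 + 1 = 24
  end in UTC+7: 00:09
Step 2 - convert UTC+7 -> UTC-8:
  offset difference: -8 - (7) = -15 hours
  0 + (-15) = -15 -> mod 24 = 9
Result: 09:09 in UTC-8

09:09


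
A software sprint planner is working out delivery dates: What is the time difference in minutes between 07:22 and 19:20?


Start time: 07:22 = 442 minutes from midnight
End time: 19:20 = 1160 minutes from midnight
Difference: 1160 - 442 = 718 minutes
That is 11 hours and 58 minutes

718


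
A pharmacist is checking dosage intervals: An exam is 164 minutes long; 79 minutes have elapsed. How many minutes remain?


Total budget: 164 minutes
Time used: 79 minutes
Remaining: 164 - 79 = 85 minutes
Percent used: 48.2%
Percent remaining: 51.8%

85


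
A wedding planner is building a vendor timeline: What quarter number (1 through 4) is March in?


Month: March (month 3)
Q1: January-March (months 1-3)
Q2: April-June (months 4-6)
Q3: July-September (months 7-9)
Q4: October-December (months 10-12)
Month 3 falls in Q1

1


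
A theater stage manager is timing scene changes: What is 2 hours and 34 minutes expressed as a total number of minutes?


Hours: 2
Minutes: 34
Convert hours to minutes: 2 x 60 = 120
Add remaining minutes: 120 + 34 = 154

154


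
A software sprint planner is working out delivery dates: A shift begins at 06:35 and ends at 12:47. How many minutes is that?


Start time: 06:35 = 395 minutes from midnight
End time: 12:47 = 767 minutes from midnight
Difference: 767 - 395 = 372 minutes
That is 6 hours and 12 minutes

372


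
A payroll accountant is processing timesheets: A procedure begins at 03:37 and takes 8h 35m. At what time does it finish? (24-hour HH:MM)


Start time: 03:37
Adding: 8 hours 35 minutes
Minutes: 37 + 35 = 72
Minute overflow: 72 >= 60, so carry 1 hour, minutes = 12
Hours: 3 + 8 + 1 = 12
Result: 12:12

12:12


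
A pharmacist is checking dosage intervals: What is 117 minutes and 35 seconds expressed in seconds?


Minutes: 117
Extra seconds: 35
Seconds per minute: 60
Minutes to seconds: 117 x 60 = 7020
Total: 7020 + 35 = 7055

7055


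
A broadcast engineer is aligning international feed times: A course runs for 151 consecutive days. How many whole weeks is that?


Total days: 151
Days per week: 7
Division: 151 / 7 = 21 remainder 4
Complete weeks: 21
Remaining days: 4

21


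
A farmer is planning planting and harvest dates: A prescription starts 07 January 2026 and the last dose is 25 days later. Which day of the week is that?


Start: 2026-01-07 (Wednesday)
Step 1 - find target date: add 25 days
  2026-01-07 + 25 days = 2026-02-01
Step 2 - day of week:
  25 mod 7 = 4
  Wednesday + 4 days -> Sunday
Result: Sunday (2026-02-01)

Sunday


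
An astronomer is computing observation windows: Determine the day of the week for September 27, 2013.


Date: 2013-09-27
January 1, 2013 is a Tuesday
Day of year: 270
Offset from Jan 1: 269 days
269 mod 7 = 3
Result: Friday

Friday


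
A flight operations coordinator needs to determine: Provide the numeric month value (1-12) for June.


Calendar month order:
5. May
6. June <--
7. July
June is month number 6

6


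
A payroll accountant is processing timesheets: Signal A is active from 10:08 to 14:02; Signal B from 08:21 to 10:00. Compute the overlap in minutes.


Interval A: [608, 842] minutes from midnight
Interval B: [501, 600] minutes from midnight
Overlap start = max(608, 501) = 608
Overlap end = min(842, 600) = 600
End <= start, so the intervals do not overlap: 0 minutes

0


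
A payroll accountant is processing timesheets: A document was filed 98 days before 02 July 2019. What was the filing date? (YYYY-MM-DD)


Start: 2019-07-02
Subtracting 98 days
Days already passed in July: 2
After going back through July: 96 more days to subtract
June 2019: 30 days, 66 remaining
May 2019: 31 days, 35 remaining
April 2019: 30 days, 5 remaining
March 2019 has 31 days, need 5
Result: 2019-03-26

2019-03-26


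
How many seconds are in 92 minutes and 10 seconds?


Minutes: 92
Seconds: 10
Convert minutes to seconds: 92 x 60 = 5520
Add remaining seconds: 5520 + 10 = 5530

5530


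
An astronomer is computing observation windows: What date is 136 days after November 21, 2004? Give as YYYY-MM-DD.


Start: 2004-11-21
Adding 136 days
Days remaining in November: 9
After November: 127 days still to add
December 2004: 31 days, 96 remaining
January 2005: 31 days, 65 remaining
February 2005: 28 days, 37 remaining
March 2005: 31 days, 6 remaining
Result: 2005-04-06

2005-04-06


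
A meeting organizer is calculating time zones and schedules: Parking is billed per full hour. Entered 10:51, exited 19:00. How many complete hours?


Start: 10:51
End: 19:00
Hour difference: 19 - 10 = 9 hours
Minute difference: 0 - 51 = -51 minutes
Total minutes: 489
Complete hours: 489 / 60 = 8 (remainder 9)

8


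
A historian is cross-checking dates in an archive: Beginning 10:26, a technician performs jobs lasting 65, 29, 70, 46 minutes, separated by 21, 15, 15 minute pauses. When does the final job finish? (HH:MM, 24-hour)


Start: 10:26 = 626 min from midnight
  after task 1 (65 min): 11:31
  after break (21 min): 11:52
  after task 2 (29 min): 12:21
  after break (15 min): 12:36
  after task 3 (70 min): 13:46
  after break (15 min): 14:01
  after task 4 (46 min): 14:47
Total elapsed: 261 minutes
End time: 14:47

14:47


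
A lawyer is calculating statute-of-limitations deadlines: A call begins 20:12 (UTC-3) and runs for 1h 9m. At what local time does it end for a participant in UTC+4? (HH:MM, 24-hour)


Start: 20:12 in UTC-3
Step 1 - add duration:
  minutes: 12 + 9 = 21
  hours: 20 + 1 + 0 = 21
  end in UTC-3: 21:21
Step 2 - convert UTC-3 -> UTC+4:
  offset difference: 4 - (-3) = 7 hours
  21 + (7) = 28 -> mod 24 = 4
Result: 04:21 in UTC+4

04:21


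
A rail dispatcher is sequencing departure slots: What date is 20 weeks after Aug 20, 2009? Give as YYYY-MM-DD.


Start: 2009-08-20
Weeks to add: 20
Convert to days: 20 x 7 = 140 days
Add 140 days to 2009-08-20
Result: 2010-01-07

2010-01-07


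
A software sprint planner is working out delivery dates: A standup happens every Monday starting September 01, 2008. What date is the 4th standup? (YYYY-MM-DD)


First occurrence: 2008-09-01 (occurrence 1)
Each occurrence is 7 days after the previous.
Occurrence 4 is 3 weeks after the first.
3 weeks = 21 days
2008-09-01 + 21 days = 2008-09-22

2008-09-22


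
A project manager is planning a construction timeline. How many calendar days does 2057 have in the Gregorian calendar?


Year: 2057
Check leap year rules:
Divisible by 4? No
2057 is not a leap year
Days: 365

365


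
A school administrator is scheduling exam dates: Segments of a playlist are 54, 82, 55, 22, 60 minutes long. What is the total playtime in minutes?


Durations: 54, 82, 55, 22, 60
Running sum: 54
+ 82 = 136
+ 55 = 191
+ 22 = 213
+ 60 = 273
Total duration: 273 minutes
That is 4 hours and 33 minutes

273


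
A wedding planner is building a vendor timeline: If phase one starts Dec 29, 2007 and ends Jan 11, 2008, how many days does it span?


Start date: 2007-12-29
End date: 2008-01-11
Dec 2007: +3 days
Jan 2008: +10 days
Total: 13 days

13


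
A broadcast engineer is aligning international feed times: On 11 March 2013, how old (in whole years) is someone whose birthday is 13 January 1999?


Birth: 1999-01-13
Reference: 2013-03-11
Year difference: 2013 - 1999 = 14
Has birthday (01-13) occurred by 03-11? Yes
Age in full years: 14

14


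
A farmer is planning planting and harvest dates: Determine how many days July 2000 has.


Month: July
Year: 2000
July is a 31-day month
Total: 31 days

31


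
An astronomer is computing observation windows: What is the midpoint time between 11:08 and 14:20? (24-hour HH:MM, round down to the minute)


Start time: 11:08 = 668 minutes from midnight
End time: 14:20 = 860 minutes from midnight
Sum: 668 + 860 = 1528
Midpoint: 1528 / 2 = 764 minutes
Convert: 764 / 60 = 12 hours, 44 minutes
Result: 12:44

12:44


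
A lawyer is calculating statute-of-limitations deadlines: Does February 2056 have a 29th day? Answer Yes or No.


Year: 2056
Divisible by 4? 2056 / 4 = 514.0 -> Yes
Divisible by 100? 2056 / 100 = 20.56 -> No
Divisible by 4 but not 100, so it IS a leap year

Yes


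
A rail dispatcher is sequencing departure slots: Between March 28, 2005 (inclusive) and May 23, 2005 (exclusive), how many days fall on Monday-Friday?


Start: 2005-03-28 (Monday)
End (exclusive): 2005-05-23 (Monday)
Total calendar days: 56
Full weeks: 56 // 7 = 8 -> 40 weekdays
Remaining 0 days starting on Monday:
Total business days: 40 + 0 = 40

40


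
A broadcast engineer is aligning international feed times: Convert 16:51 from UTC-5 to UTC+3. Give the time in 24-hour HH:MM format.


Local time: 16:51 at UTC-5 (offset -5h)
Target zone: UTC+3 (offset 3h)
Difference: 3 - (-5) = 8 hours
Calculation: 16 + (8) = 24
Wraparound: (24) mod 24 = 0
Result: 00:51

00:51


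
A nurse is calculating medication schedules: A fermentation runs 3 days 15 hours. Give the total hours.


Days: 3
Extra hours: 15
Hours per day: 24
Days to hours: 3 x 24 = 72
Total: 72 + 15 = 87

87


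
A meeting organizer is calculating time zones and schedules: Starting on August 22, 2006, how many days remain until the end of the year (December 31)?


Start: August 22, 2006
End: December 31, 2006
Days left in August: 9
September: 30
October: 31
November: 30
December: 31
Sum of remaining months: 122
Total: 9 + 122 = 131

131


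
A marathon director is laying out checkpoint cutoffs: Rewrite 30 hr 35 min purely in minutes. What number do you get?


Hours: 30
Extra minutes: 35
Minutes per hour: 60
Hours to minutes: 30 x 60 = 1800
Total: 1800 + 35 = 1835

1835


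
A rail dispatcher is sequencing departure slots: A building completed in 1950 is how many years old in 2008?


Birth year: 1950
Current year: 2008
Age = current year - birth year
Age = 2008 - 1950 = 58

58


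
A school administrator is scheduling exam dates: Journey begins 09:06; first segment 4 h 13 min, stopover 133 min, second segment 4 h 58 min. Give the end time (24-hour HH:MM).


Depart: 09:06
Leg 1: +253 min -> 13:19
Layover: +133 min -> 15:32
Leg 2: +298 min -> 20:30
Total travel: 684 minutes = 11h 24m
Arrival: 20:30

20:30


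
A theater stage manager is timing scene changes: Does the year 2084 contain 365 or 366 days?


Year: 2084
Check leap year rules:
Divisible by 4? Yes
Divisible by 100? No
2084 is a leap year
Days: 366

366


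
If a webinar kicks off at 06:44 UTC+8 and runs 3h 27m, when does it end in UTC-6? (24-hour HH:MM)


Start: 06:44 in UTC+8
Step 1 - add duration:
  minutes: 44 + 27 = 71 (carry 1h)
  hours: 6 + 3 + 1 = 10
  end in UTC+8: 10:11
Step 2 - convert UTC+8 -> UTC-6:
  offset difference: -6 - (8) = -14 hours
  10 + (-14) = -4 -> mod 24 = 20
Result: 20:11 in UTC-6

20:11


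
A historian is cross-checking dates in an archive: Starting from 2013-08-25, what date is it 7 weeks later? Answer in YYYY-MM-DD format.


Start: 2013-08-25
Weeks to add: 7
Convert to days: 7 x 7 = 49 days
Add 49 days to 2013-08-25
Result: 2013-10-13

2013-10-13


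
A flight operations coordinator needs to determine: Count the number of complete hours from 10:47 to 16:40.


Start: 10:47
End: 16:40
Hour difference: 16 - 10 = 6 hours
Minute difference: 40 - 47 = -7 minutes
Total minutes: 353
Complete hours: 353 / 60 = 5 (remainder 53)

5


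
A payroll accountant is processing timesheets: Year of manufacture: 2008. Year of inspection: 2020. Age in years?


Birth year: 2008
Current year: 2020
Age = current year - birth year
Age = 2020 - 2008 = 12

12


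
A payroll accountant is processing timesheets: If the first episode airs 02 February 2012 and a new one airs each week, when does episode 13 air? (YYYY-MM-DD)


First occurrence: 2012-02-02 (occurrence 1)
Each occurrence is 7 days after the previous.
Occurrence 13 is 12 weeks after the first.
12 weeks = 84 days
2012-02-02 + 84 days = 2012-04-26

2012-04-26


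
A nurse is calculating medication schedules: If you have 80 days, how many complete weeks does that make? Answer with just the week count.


Total days: 80
Days per week: 7
Division: 80 / 7 = 11 remainder 3
Complete weeks: 11
Remaining days: 3

11


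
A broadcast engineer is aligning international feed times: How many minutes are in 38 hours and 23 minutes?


Hours: 38
Extra minutes: 23
Minutes per hour: 60
Hours to minutes: 38 x 60 = 2280
Total: 2280 + 23 = 2303

2303


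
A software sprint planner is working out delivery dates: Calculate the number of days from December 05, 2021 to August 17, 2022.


Start date: 2021-12-05
End date: 2022-08-17
Dec 2021: +27 days
Jan 2022: +31 days
Feb 2022: +28 days
... (6 more months)
Total: 255 days

255


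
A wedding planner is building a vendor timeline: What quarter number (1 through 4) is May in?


Month: May (month 5)
Q1: January-March (months 1-3)
Q2: April-June (months 4-6)
Q3: July-September (months 7-9)
Q4: October-December (months 10-12)
Month 5 falls in Q2

2


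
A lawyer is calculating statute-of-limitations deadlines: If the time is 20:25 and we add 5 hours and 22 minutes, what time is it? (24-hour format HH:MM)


Start time: 20:25
Adding: 5 hours 22 minutes
Minutes: 25 + 22 = 47
Hours: 20 + 5 + 0 = 25
Hour wraparound: 25 mod 24 = 1
Result: 01:47

01:47


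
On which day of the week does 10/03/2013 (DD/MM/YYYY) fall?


Date: 2013-03-10
January 1, 2013 is a Tuesday
Day of year: 69
Offset from Jan 1: 68 days
68 mod 7 = 5
Result: Sunday

Sunday


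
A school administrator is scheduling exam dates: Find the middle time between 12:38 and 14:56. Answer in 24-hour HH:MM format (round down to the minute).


Start time: 12:38 = 758 minutes from midnight
End time: 14:56 = 896 minutes from midnight
Sum: 758 + 896 = 1654
Midpoint: 1654 / 2 = 827 minutes
Convert: 827 / 60 = 13 hours, 47 minutes
Result: 13:47

13:47


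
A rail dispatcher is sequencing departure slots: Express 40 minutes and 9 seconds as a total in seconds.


Minutes: 40
Seconds: 9
Convert minutes to seconds: 40 x 60 = 2400
Add remaining seconds: 2400 + 9 = 2409

2409


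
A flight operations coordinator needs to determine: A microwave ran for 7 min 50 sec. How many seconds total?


Minutes: 7
Extra seconds: 50
Seconds per minute: 60
Minutes to seconds: 7 x 60 = 420
Total: 420 + 50 = 470

470


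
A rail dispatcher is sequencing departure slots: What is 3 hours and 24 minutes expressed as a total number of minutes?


Hours: 3
Minutes: 24
Convert hours to minutes: 3 x 60 = 180
Add remaining minutes: 180 + 24 = 204

204


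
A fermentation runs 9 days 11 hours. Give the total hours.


Days: 9
Extra hours: 11
Hours per day: 24
Days to hours: 9 x 24 = 216
Total: 216 + 11 = 227

227


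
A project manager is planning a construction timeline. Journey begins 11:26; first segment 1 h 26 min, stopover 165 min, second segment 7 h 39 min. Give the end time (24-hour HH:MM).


Depart: 11:26
Leg 1: +86 min -> 12:52
Layover: +165 min -> 15:37
Leg 2: +459 min -> 23:16
Total travel: 710 minutes = 11h 50m
Arrival: 23:16

23:16


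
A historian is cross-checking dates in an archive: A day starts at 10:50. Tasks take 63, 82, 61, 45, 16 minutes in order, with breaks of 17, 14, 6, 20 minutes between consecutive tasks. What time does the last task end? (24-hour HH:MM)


Start: 10:50 = 650 min from midnight
  after task 1 (63 min): 11:53
  after break (17 min): 12:10
  after task 2 (82 min): 13:32
  after break (14 min): 13:46
  after task 3 (61 min): 14:47
  after break (6 min): 14:53
  after task 4 (45 min): 15:38
  after break (20 min): 15:58
  after task 5 (16 min): 16:14
Total elapsed: 324 minutes
End time: 16:14

16:14


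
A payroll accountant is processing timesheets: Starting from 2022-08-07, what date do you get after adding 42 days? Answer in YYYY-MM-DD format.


Start: 2022-08-07
Adding 42 days
Days remaining in August: 24
After August: 18 days still to add
September 2022 has 30 days, need 18
Result: 2022-09-18

2022-09-18


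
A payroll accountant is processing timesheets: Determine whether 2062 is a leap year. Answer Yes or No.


Year: 2062
Divisible by 4? 2062 / 4 = 515.5 -> No
Not divisible by 4, so NOT a leap year

No


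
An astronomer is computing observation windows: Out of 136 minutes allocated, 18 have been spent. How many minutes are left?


Total budget: 136 minutes
Time used: 18 minutes
Remaining: 136 - 18 = 118 minutes
Percent used: 13.2%
Percent remaining: 86.8%

118


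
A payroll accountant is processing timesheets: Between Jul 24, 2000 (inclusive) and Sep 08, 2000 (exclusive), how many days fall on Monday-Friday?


Start: 2000-07-24 (Monday)
End (exclusive): 2000-09-08 (Friday)
Total calendar days: 46
Full weeks: 46 // 7 = 6 -> 30 weekdays
Remaining 4 days starting on Monday:
  Mon(w), Tue(w), Wed(w), Thu(w) -> 4 weekdays
Total business days: 30 + 4 = 34

34


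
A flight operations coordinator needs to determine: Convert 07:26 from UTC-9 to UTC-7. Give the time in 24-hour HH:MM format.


Local time: 07:26 at UTC-9 (offset -9h)
Target zone: UTC-7 (offset -7h)
Difference: -7 - (-9) = 2 hours
Calculation: 7 + (2) = 9
Result: 09:26

09:26


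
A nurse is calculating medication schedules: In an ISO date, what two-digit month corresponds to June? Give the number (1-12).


Calendar month order:
5. May
6. June <--
7. July
June is month number 6

6


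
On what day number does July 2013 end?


Month: July
Year: 2013
July is a 31-day month
Total: 31 days

31


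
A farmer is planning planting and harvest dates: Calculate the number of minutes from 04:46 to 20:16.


Start time: 04:46 = 286 minutes from midnight
End time: 20:16 = 1216 minutes from midnight
Difference: 1216 - 286 = 930 minutes
That is 15 hours and 30 minutes

930


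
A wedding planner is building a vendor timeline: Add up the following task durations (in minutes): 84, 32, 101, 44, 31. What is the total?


Durations: 84, 32, 101, 44, 31
Running sum: 84
+ 32 = 116
+ 101 = 217
+ 44 = 261
+ 31 = 292
Total duration: 292 minutes
That is 4 hours and 52 minutes

292


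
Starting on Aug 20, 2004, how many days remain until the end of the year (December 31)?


Start: August 20, 2004
End: December 31, 2004
Days left in August: 11
September: 30
October: 31
November: 30
December: 31
Sum of remaining months: 122
Total: 11 + 122 = 133

133


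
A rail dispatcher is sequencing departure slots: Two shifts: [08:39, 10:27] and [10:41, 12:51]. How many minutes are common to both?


Interval A: [519, 627] minutes from midnight
Interval B: [641, 771] minutes from midnight
Overlap start = max(519, 641) = 641
Overlap end = min(627, 771) = 627
End <= start, so the intervals do not overlap: 0 minutes

0


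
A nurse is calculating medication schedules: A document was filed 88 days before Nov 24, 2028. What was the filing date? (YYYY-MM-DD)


Start: 2028-11-24
Subtracting 88 days
Days already passed in November: 24
After going back through November: 64 more days to subtract
October 2028: 31 days, 33 remaining
September 2028: 30 days, 3 remaining
August 2028 has 31 days, need 3
Result: 2028-08-28

2028-08-28


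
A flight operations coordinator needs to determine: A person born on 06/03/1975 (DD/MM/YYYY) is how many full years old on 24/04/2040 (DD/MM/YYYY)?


Birth: 1975-03-06
Reference: 2040-04-24
Year difference: 2040 - 1975 = 65
Has birthday (03-06) occurred by 04-24? Yes
Age in full years: 65

65


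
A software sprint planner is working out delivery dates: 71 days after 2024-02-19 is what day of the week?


Start: 2024-02-19 (Monday)
Step 1 - find target date: add 71 days
  2024-02-19 + 71 days = 2024-04-30
Step 2 - day of week:
  71 mod 7 = 1
  Monday + 1 days -> Tuesday
Result: Tuesday (2024-04-30)

Tuesday


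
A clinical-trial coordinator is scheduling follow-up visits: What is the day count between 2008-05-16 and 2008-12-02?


Start date: 2008-05-16
End date: 2008-12-02
May 2008: +16 days
Jun 2008: +30 days
Jul 2008: +31 days
... (5 more months)
Total: 200 days

200


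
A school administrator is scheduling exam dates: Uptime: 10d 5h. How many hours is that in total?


Days: 10
Extra hours: 5
Hours per day: 24
Days to hours: 10 x 24 = 240
Total: 240 + 5 = 245

245


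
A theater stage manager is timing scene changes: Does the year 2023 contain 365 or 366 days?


Year: 2023
Check leap year rules:
Divisible by 4? No
2023 is not a leap year
Days: 365

365


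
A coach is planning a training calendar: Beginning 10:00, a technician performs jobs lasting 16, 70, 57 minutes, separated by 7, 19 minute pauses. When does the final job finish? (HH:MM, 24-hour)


Start: 10:00 = 600 min from midnight
  after task 1 (16 min): 10:16
  after break (7 min): 10:23
  after task 2 (70 min): 11:33
  after break (19 min): 11:52
  after task 3 (57 min): 12:49
Total elapsed: 169 minutes
End time: 12:49

12:49


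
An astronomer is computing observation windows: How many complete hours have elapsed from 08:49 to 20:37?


Start: 08:49
End: 20:37
Hour difference: 20 - 8 = 12 hours
Minute difference: 37 - 49 = -12 minutes
Total minutes: 708
Complete hours: 708 / 60 = 11 (remainder 48)

11


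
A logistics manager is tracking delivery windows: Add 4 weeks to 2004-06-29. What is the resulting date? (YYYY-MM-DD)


Start: 2004-06-29
Weeks to add: 4
Convert to days: 4 x 7 = 28 days
Add 28 days to 2004-06-29
Result: 2004-07-27

2004-07-27


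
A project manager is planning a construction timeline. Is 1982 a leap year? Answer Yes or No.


Year: 1982
Divisible by 4? 1982 / 4 = 495.5 -> No
Not divisible by 4, so NOT a leap year

No


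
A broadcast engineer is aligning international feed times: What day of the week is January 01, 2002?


Date: 2002-01-01
January 1, 2002 is a Tuesday
Day of year: 1
Offset from Jan 1: 0 days
0 mod 7 = 0
Result: Tuesday

Tuesday


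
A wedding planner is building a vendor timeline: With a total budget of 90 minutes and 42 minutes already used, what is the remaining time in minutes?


Total budget: 90 minutes
Time used: 42 minutes
Remaining: 90 - 42 = 48 minutes
Percent used: 46.7%
Percent remaining: 53.3%

48


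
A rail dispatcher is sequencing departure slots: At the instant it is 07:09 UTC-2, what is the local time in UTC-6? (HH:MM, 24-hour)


Local time: 07:09 at UTC-2 (offset -2h)
Target zone: UTC-6 (offset -6h)
Difference: -6 - (-2) = -4 hours
Calculation: 7 + (-4) = 3
Result: 03:09

03:09


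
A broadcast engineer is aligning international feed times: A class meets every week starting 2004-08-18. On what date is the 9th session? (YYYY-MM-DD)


First occurrence: 2004-08-18 (occurrence 1)
Each occurrence is 7 days after the previous.
Occurrence 9 is 8 weeks after the first.
8 weeks = 56 days
2004-08-18 + 56 days = 2004-10-13

2004-10-13


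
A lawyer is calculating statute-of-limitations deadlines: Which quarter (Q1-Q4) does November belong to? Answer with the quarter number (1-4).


Month: November (month 11)
Q1: January-March (months 1-3)
Q2: April-June (months 4-6)
Q3: July-September (months 7-9)
Q4: October-December (months 10-12)
Month 11 falls in Q4

4


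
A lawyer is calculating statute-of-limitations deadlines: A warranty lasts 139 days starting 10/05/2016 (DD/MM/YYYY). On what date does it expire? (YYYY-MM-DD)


Start: 2016-05-10
Adding 139 days
Days remaining in May: 21
After May: 118 days still to add
June 2016: 30 days, 88 remaining
July 2016: 31 days, 57 remaining
August 2016: 31 days, 26 remaining
September 2016 has 30 days, need 26
Result: 2016-09-26

2016-09-26


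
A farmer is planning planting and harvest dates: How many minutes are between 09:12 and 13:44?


Start time: 09:12 = 552 minutes from midnight
End time: 13:44 = 824 minutes from midnight
Difference: 824 - 552 = 272 minutes
That is 4 hours and 32 minutes

272


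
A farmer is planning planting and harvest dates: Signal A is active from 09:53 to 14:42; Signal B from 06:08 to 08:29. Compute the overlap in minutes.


Interval A: [593, 882] minutes from midnight
Interval B: [368, 509] minutes from midnight
Overlap start = max(593, 368) = 593
Overlap end = min(882, 509) = 509
End <= start, so the intervals do not overlap: 0 minutes

0


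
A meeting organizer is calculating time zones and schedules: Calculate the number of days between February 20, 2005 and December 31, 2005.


Start: February 20, 2005
End: December 31, 2005
Days left in February: 8
March: 31
April: 30
May: 31
June: 30
... plus remaining months
Sum of remaining months: 306
Total: 8 + 306 = 314

314


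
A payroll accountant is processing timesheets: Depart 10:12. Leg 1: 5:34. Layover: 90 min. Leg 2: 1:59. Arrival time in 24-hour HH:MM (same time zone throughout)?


Depart: 10:12
Leg 1: +334 min -> 15:46
Layover: +90 min -> 17:16
Leg 2: +119 min -> 19:15
Total travel: 543 minutes = 9h 3m
Arrival: 19:15

19:15


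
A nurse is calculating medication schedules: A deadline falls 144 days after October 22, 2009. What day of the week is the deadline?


Start: 2009-10-22 (Thursday)
Step 1 - find target date: add 144 days
  2009-10-22 + 144 days = 2010-03-15
Step 2 - day of week:
  144 mod 7 = 4
  Thursday + 4 days -> Monday
Result: Monday (2010-03-15)

Monday


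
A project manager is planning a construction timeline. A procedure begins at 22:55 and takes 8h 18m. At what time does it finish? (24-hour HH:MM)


Start time: 22:55
Adding: 8 hours 18 minutes
Minutes: 55 + 18 = 73
Minute overflow: 73 >= 60, so carry 1 hour, minutes = 13
Hours: 22 + 8 + 1 = 31
Hour wraparound: 31 mod 24 = 7
Result: 07:13

07:13


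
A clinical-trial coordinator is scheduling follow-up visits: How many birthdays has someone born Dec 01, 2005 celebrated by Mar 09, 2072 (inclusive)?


Birth: 2005-12-01
Reference: 2072-03-09
Year difference: 2072 - 2005 = 67
Has birthday (12-01) occurred by 03-09? No
Birthday not yet reached this year -> subtract 1
Age in full years: 66

66


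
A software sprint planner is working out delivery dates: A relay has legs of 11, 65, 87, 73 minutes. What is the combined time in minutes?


Durations: 11, 65, 87, 73
Running sum: 11
+ 65 = 76
+ 87 = 163
+ 73 = 236
Total duration: 236 minutes
That is 3 hours and 56 minutes

236


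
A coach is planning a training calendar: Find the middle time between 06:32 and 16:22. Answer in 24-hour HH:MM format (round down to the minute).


Start time: 06:32 = 392 minutes from midnight
End time: 16:22 = 982 minutes from midnight
Sum: 392 + 982 = 1374
Midpoint: 1374 / 2 = 687 minutes
Convert: 687 / 60 = 11 hours, 27 minutes
Result: 11:27

11:27


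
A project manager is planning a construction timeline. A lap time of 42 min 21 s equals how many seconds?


Minutes: 42
Seconds: 21
Convert minutes to seconds: 42 x 60 = 2520
Add remaining seconds: 2520 + 21 = 2541

2541


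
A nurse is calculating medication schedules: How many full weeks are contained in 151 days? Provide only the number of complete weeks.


Total days: 151
Days per week: 7
Division: 151 / 7 = 21 remainder 4
Complete weeks: 21
Remaining days: 4

21


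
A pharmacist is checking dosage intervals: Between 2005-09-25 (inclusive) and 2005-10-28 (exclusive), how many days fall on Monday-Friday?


Start: 2005-09-25 (Sunday)
End (exclusive): 2005-10-28 (Friday)
Total calendar days: 33
Full weeks: 33 // 7 = 4 -> 20 weekdays
Remaining 5 days starting on Sunday:
  Sun(-), Mon(w), Tue(w), Wed(w), Thu(w) -> 4 weekdays
Total business days: 20 + 4 = 24

24


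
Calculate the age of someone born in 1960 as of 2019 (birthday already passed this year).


Birth year: 1960
Current year: 2019
Age = current year - birth year
Age = 2019 - 1960 = 59

59


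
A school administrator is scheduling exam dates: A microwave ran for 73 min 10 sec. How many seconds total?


Minutes: 73
Extra seconds: 10
Seconds per minute: 60
Minutes to seconds: 73 x 60 = 4380
Total: 4380 + 10 = 4390

4390


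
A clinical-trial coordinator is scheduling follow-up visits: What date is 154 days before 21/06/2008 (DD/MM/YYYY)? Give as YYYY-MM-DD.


Start: 2008-06-21
Subtracting 154 days
Days already passed in June: 21
After going back through June: 133 more days to subtract
May 2008: 31 days, 102 remaining
April 2008: 30 days, 72 remaining
March 2008: 31 days, 41 remaining
February 2008: 29 days, 12 remaining
Result: 2008-01-19

2008-01-19


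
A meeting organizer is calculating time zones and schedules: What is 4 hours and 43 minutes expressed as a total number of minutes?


Hours: 4
Minutes: 43
Convert hours to minutes: 4 x 60 = 240
Add remaining minutes: 240 + 43 = 283

283


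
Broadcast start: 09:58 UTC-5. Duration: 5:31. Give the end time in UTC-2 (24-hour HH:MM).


Start: 09:58 in UTC-5
Step 1 - add duration:
  minutes: 58 + 31 = 89 (carry 1h)
  hours: 9 + 5 + 1 = 15
  end in UTC-5: 15:29
Step 2 - convert UTC-5 -> UTC-2:
  offset difference: -2 - (-5) = 3 hours
  15 + (3) = 18 -> mod 24 = 18
Result: 18:29 in UTC-2

18:29


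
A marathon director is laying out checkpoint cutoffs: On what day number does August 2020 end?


Month: August
Year: 2020
August is a 31-day month
Total: 31 days

31


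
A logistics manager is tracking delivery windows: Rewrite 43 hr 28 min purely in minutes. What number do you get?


Hours: 43
Extra minutes: 28
Minutes per hour: 60
Hours to minutes: 43 x 60 = 2580
Total: 2580 + 28 = 2608

2608


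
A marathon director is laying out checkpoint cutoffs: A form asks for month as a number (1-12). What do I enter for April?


Calendar month order:
3. March
4. April <--
5. May
April is month number 4

4


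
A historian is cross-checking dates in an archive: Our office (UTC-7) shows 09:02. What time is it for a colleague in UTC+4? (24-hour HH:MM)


Local time: 09:02 at UTC-7 (offset -7h)
Target zone: UTC+4 (offset 4h)
Difference: 4 - (-7) = 11 hours
Calculation: 9 + (11) = 20
Result: 20:02

20:02


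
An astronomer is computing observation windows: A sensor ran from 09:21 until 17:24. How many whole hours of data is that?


Start: 09:21
End: 17:24
Hour difference: 17 - 9 = 8 hours
Minute difference: 24 - 21 = 3 minutes
Total minutes: 483
Complete hours: 483 / 60 = 8 (remainder 3)

8


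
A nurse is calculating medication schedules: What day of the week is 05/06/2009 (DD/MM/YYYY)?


Date: 2009-06-05
January 1, 2009 is a Thursday
Day of year: 156
Offset from Jan 1: 155 days
155 mod 7 = 1
Result: Friday

Friday


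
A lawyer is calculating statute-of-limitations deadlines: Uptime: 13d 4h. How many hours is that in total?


Days: 13
Extra hours: 4
Hours per day: 24
Days to hours: 13 x 24 = 312
Total: 312 + 4 = 316

316


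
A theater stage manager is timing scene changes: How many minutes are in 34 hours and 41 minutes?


Hours: 34
Minutes: 41
Convert hours to minutes: 34 x 60 = 2040
Add remaining minutes: 2040 + 41 = 2081

2081


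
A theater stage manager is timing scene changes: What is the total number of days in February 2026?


Month: February
Year: 2026
2026 is not a leap year
February has 28 days
Total: 28 days

28


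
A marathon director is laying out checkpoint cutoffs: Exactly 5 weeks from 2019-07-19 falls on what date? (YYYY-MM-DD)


Start: 2019-07-19
Weeks to add: 5
Convert to days: 5 x 7 = 35 days
Add 35 days to 2019-07-19
Result: 2019-08-23

2019-08-23
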